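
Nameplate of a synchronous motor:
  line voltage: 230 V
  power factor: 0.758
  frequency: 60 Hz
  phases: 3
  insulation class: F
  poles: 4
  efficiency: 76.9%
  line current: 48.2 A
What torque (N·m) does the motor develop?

P_in = √3·V·I·cosφ = 1.732 × 230 × 48.2 × 0.758 = 14554 W
P_out = η·P_in = 0.769 × 14554 = 11192 W
n = n_s = 120×60/4 = 1800 rpm (synchronous)
ω = 2π×1800/60 = 188.5 rad/s
τ = P_out/ω = 11192/188.5 = 59.4 N·m

59.4 N·m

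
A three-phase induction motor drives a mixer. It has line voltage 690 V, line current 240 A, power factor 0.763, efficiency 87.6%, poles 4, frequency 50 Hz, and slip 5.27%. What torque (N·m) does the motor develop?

1290 N·m

P_in = √3·V·I·cosφ = 1.732 × 690 × 240 × 0.763 = 218843 W
P_out = η·P_in = 0.876 × 218843 = 191706 W
n_s = 120×50/4 = 1500 rpm; n = 1500×(1−0.0527) = 1421 rpm
ω = 2π×1421/60 = 148.8 rad/s
τ = P_out/ω = 191706/148.8 = 1290 N·m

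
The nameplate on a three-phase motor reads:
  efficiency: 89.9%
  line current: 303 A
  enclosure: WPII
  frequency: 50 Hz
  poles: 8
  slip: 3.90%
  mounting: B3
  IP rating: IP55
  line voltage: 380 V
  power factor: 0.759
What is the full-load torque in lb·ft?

P_in = √3·V·I·cosφ = 1.732 × 380 × 303 × 0.759 = 151362 W
P_out = η·P_in = 0.899 × 151362 = 136074 W
n_s = 120×50/8 = 750 rpm; n = 750×(1−0.039) = 721 rpm
ω = 2π×721/60 = 75.5 rad/s
τ = P_out/ω = 136074/75.5 = 1802 N·m
In lb·ft: 1802/1.356 = 1330 lb·ft

1330 lb·ft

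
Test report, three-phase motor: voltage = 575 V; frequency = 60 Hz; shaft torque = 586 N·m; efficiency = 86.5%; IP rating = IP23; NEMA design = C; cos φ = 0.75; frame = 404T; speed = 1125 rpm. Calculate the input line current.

107 A

ω = 2π×1125/60 = 117.8 rad/s; P_out = τω = 586 × 117.8 = 69031 W
P_in = P_out / η = 69031 / 0.865 = 79805 W
I_L = P_in / (√3·V_L·cosφ) = 79805 / (1.732 × 575 × 0.75) = 107 A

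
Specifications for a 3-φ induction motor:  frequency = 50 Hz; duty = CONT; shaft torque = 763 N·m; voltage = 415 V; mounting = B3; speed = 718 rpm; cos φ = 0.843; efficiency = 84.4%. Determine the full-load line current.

112 A

ω = 2π×718/60 = 75.19 rad/s; P_out = τω = 763 × 75.19 = 57370 W
P_in = P_out / η = 57370 / 0.844 = 67974 W
I_L = P_in / (√3·V_L·cosφ) = 67974 / (1.732 × 415 × 0.843) = 112 A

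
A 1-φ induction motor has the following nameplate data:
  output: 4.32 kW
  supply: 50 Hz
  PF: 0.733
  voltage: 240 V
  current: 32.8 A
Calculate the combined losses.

P_in = V·I·cosφ = 240×32.8×0.733 = 5770 W
P_out = 4320 W
Losses = P_in − P_out = 5770 − 4320 = 1450 W

1.45 kW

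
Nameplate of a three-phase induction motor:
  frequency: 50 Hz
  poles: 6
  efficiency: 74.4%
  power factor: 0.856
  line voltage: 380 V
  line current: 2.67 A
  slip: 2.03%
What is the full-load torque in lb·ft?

8.05 lb·ft

P_in = √3·V·I·cosφ = 1.732 × 380 × 2.67 × 0.856 = 1504 W
P_out = η·P_in = 0.744 × 1504 = 1119 W
n_s = 120×50/6 = 1000 rpm; n = 1000×(1−0.0203) = 980 rpm
ω = 2π×980/60 = 102.6 rad/s
τ = P_out/ω = 1119/102.6 = 10.91 N·m
In lb·ft: 10.91/1.356 = 8.05 lb·ft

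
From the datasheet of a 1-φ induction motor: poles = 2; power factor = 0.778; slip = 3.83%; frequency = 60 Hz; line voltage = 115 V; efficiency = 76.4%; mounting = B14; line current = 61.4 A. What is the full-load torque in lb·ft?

P_in = V·I·cosφ = 115 × 61.4 × 0.778 = 5493 W
P_out = η·P_in = 0.764 × 5493 = 4197 W
n_s = 120×60/2 = 3600 rpm; n = 3600×(1−0.0383) = 3462 rpm
ω = 2π×3462/60 = 362.5 rad/s
τ = P_out/ω = 4197/362.5 = 11.58 N·m
In lb·ft: 11.58/1.356 = 8.54 lb·ft

8.54 lb·ft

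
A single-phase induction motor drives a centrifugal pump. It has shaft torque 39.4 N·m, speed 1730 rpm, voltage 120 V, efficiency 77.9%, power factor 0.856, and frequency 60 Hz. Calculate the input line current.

89.2 A

ω = 2π×1730/60 = 181.2 rad/s; P_out = τω = 39.4 × 181.2 = 7139 W
P_in = P_out / η = 7139 / 0.779 = 9164 W
I = P_in / (V·cosφ) = 9164 / (120 × 0.856) = 89.2 A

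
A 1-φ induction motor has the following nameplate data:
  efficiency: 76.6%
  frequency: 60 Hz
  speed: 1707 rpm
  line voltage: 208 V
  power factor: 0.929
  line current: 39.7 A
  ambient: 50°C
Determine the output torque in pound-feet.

P_in = V·I·cosφ = 208 × 39.7 × 0.929 = 7671 W
P_out = η·P_in = 0.766 × 7671 = 5876 W
n = 1707 rpm
ω = 2π×1707/60 = 178.8 rad/s
τ = P_out/ω = 5876/178.8 = 32.86 N·m
In lb·ft: 32.86/1.356 = 24.2 lb·ft

24.2 lb·ft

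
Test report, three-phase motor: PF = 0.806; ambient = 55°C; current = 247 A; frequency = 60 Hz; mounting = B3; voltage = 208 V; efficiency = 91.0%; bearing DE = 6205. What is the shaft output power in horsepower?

87.5 HP

P_in = √3·V·I·cosφ = 1.732 × 208 × 247 × 0.806 = 71720 W
P_out = η·P_in = 0.91 × 71720 = 65265 W
= 65265/746 = 87.5 HP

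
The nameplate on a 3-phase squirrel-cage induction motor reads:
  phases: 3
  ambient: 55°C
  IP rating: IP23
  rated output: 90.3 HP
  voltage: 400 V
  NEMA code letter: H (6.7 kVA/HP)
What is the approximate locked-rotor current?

S_LR = 6.7 × 90.3 = 605.01 kVA
I_LR = S_LR/(√3·V_L) = 605010/(1.732×400) = 873 A

873 A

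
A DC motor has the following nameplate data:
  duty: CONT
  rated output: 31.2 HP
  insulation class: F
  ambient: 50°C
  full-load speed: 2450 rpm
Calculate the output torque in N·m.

P_out = 31.2 × 746 = 23275 W
ω = 2π × 2450/60 = 256.6 rad/s
τ = P_out/ω = 23275/256.6 = 90.7 N·m

90.7 N·m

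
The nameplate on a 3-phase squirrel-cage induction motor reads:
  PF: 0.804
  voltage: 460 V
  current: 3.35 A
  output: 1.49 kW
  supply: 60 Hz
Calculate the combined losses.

P_in = √3·V·I·cosφ = 1.732×460×3.35×0.804 = 2146 W
P_out = 1490 W
Losses = P_in − P_out = 2146 − 1490 = 656 W

656 W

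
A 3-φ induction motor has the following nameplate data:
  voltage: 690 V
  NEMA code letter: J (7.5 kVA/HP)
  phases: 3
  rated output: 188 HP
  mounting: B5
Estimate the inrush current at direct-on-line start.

S_LR = 7.5 × 188 = 1410 kVA
I_LR = S_LR/(√3·V_L) = 1410000/(1.732×690) = 1180 A

1180 A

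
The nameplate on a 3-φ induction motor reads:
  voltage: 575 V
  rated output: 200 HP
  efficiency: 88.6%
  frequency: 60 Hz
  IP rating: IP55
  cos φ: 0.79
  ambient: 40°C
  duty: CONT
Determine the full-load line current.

214 A

P_out = 200 × 746 = 149200 W
P_in = P_out / η = 149200 / 0.886 = 168397 W
I_L = P_in / (√3·V_L·cosφ) = 168397 / (1.732 × 575 × 0.79) = 214 A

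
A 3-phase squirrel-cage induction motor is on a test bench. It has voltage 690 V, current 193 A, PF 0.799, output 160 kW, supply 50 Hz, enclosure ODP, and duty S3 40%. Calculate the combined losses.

P_in = √3·V·I·cosφ = 1.732×690×193×0.799 = 184290 W
P_out = 160000 W
Losses = P_in − P_out = 184290 − 160000 = 24290 W

24.3 kW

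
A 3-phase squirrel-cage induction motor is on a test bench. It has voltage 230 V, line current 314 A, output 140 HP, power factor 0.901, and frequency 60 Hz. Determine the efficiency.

92.7 %

P_out = 140 × 746 = 104440 W
P_in = √3·V_L·I_L·cosφ = 1.732 × 230 × 314 × 0.901 = 112702 W
η = P_out / P_in = 104440 / 112702 = 0.927 = 92.7%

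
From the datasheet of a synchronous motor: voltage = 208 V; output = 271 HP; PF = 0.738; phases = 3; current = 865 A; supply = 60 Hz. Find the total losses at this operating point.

P_in = √3·V·I·cosφ = 1.732×208×865×0.738 = 229977 W
P_out = 271×746 = 202166 W
Losses = P_in − P_out = 229977 − 202166 = 27811 W

27.8 kW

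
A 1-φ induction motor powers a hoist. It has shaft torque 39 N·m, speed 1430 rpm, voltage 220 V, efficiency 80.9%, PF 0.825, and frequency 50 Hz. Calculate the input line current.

ω = 2π×1430/60 = 149.7 rad/s; P_out = τω = 39 × 149.7 = 5838 W
P_in = P_out / η = 5838 / 0.809 = 7216 W
I = P_in / (V·cosφ) = 7216 / (220 × 0.825) = 39.8 A

39.8 A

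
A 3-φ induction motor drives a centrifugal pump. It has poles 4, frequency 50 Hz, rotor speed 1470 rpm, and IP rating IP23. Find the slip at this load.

n_s = 120f/p = 120×50/4 = 1500 rpm
s = (n_s − n)/n_s = (1500 − 1470)/1500 = 0.0200

2.00 %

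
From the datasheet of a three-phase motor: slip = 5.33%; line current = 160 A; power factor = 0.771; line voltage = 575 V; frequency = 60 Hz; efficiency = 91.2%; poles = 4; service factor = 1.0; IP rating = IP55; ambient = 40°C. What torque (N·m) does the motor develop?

628 N·m

P_in = √3·V·I·cosφ = 1.732 × 575 × 160 × 0.771 = 122854 W
P_out = η·P_in = 0.912 × 122854 = 112043 W
n_s = 120×60/4 = 1800 rpm; n = 1800×(1−0.0533) = 1704 rpm
ω = 2π×1704/60 = 178.4 rad/s
τ = P_out/ω = 112043/178.4 = 628 N·m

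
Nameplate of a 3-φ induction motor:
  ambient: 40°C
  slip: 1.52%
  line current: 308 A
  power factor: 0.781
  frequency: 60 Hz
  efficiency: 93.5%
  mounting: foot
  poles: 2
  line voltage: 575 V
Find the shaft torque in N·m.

603 N·m

P_in = √3·V·I·cosφ = 1.732 × 575 × 308 × 0.781 = 239562 W
P_out = η·P_in = 0.935 × 239562 = 223990 W
n_s = 120×60/2 = 3600 rpm; n = 3600×(1−0.0152) = 3545 rpm
ω = 2π×3545/60 = 371.2 rad/s
τ = P_out/ω = 223990/371.2 = 603 N·m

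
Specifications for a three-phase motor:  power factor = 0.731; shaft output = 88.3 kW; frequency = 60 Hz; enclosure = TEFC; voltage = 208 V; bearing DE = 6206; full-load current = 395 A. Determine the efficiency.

P_out = 88.3 kW = 88300 W
P_in = √3·V_L·I_L·cosφ = 1.732 × 208 × 395 × 0.731 = 104022 W
η = P_out / P_in = 88300 / 104022 = 0.849 = 84.9%

84.9 %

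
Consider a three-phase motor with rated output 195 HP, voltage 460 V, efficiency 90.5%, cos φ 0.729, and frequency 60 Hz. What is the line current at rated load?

277 A

P_out = 195 × 746 = 145470 W
P_in = P_out / η = 145470 / 0.905 = 160740 W
I_L = P_in / (√3·V_L·cosφ) = 160740 / (1.732 × 460 × 0.729) = 277 A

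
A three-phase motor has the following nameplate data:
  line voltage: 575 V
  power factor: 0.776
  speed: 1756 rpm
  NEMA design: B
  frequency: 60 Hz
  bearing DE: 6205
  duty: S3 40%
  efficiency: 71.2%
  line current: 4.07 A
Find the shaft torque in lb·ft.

8.98 lb·ft

P_in = √3·V·I·cosφ = 1.732 × 575 × 4.07 × 0.776 = 3145 W
P_out = η·P_in = 0.712 × 3145 = 2239 W
n = 1756 rpm
ω = 2π×1756/60 = 183.9 rad/s
τ = P_out/ω = 2239/183.9 = 12.18 N·m
In lb·ft: 12.18/1.356 = 8.98 lb·ft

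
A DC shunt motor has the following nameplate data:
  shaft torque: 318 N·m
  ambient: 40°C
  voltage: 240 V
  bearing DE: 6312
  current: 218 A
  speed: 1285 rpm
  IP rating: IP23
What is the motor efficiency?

ω = 2π × 1285/60 = 134.6 rad/s; P_out = τω = 318 × 134.6 = 42803 W
P_in = V·I = 240 × 218 = 52320 W
η = P_out / P_in = 42803 / 52320 = 0.818 = 81.8%

81.8 %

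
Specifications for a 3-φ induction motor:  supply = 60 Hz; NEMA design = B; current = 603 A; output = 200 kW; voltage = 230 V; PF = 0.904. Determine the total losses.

17.2 kW

P_in = √3·V·I·cosφ = 1.732×230×603×0.904 = 217151 W
P_out = 200000 W
Losses = P_in − P_out = 217151 − 200000 = 17151 W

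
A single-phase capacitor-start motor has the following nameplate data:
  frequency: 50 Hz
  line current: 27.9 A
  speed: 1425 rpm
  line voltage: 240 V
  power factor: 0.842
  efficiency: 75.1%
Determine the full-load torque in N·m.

P_in = V·I·cosφ = 240 × 27.9 × 0.842 = 5638 W
P_out = η·P_in = 0.751 × 5638 = 4234 W
n = 1425 rpm
ω = 2π×1425/60 = 149.2 rad/s
τ = P_out/ω = 4234/149.2 = 28.4 N·m

28.4 N·m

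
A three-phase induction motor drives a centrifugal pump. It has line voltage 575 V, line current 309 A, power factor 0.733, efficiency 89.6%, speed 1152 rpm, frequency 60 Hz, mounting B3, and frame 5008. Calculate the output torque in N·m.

P_in = √3·V·I·cosφ = 1.732 × 575 × 309 × 0.733 = 225568 W
P_out = η·P_in = 0.896 × 225568 = 202109 W
n = 1152 rpm
ω = 2π×1152/60 = 120.6 rad/s
τ = P_out/ω = 202109/120.6 = 1680 N·m

1680 N·m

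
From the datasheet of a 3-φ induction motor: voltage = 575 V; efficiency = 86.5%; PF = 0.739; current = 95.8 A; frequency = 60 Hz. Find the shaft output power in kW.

61 kW

P_in = √3·V·I·cosφ = 1.732 × 575 × 95.8 × 0.739 = 70506 W
P_out = η·P_in = 0.865 × 70506 = 60988 W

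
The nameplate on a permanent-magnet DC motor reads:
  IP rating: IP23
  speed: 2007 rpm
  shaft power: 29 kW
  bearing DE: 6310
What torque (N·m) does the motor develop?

138 N·m

ω = 2π × 2007/60 = 210.2 rad/s
τ = P/ω = 29000/210.2 = 138 N·m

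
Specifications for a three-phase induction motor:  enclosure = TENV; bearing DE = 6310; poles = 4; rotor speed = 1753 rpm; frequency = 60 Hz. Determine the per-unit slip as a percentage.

n_s = 120f/p = 120×60/4 = 1800 rpm
s = (n_s − n)/n_s = (1800 − 1753)/1800 = 0.0261

2.61 %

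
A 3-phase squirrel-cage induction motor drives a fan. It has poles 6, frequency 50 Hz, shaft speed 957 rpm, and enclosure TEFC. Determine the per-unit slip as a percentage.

n_s = 120f/p = 120×50/6 = 1000 rpm
s = (n_s − n)/n_s = (1000 − 957)/1000 = 0.0430

4.30 %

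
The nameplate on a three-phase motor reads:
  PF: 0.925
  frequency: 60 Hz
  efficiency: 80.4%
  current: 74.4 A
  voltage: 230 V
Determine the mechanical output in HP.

P_in = √3·V·I·cosφ = 1.732 × 230 × 74.4 × 0.925 = 27415 W
P_out = η·P_in = 0.804 × 27415 = 22042 W
= 22042/746 = 29.5 HP

29.5 HP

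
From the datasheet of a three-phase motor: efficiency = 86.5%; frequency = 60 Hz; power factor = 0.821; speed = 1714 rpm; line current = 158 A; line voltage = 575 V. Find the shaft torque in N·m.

623 N·m

P_in = √3·V·I·cosφ = 1.732 × 575 × 158 × 0.821 = 129186 W
P_out = η·P_in = 0.865 × 129186 = 111746 W
n = 1714 rpm
ω = 2π×1714/60 = 179.5 rad/s
τ = P_out/ω = 111746/179.5 = 623 N·m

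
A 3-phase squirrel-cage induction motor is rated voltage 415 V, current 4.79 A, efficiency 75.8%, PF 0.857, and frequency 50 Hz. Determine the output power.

2.24 kW

P_in = √3·V·I·cosφ = 1.732 × 415 × 4.79 × 0.857 = 2951 W
P_out = η·P_in = 0.758 × 2951 = 2237 W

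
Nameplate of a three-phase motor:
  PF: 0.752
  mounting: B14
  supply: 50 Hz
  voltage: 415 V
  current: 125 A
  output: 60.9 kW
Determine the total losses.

6670 W

P_in = √3·V·I·cosφ = 1.732×415×125×0.752 = 67565 W
P_out = 60900 W
Losses = P_in − P_out = 67565 − 60900 = 6665 W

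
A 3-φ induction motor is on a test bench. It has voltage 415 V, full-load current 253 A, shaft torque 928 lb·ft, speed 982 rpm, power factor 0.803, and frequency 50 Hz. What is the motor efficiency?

τ = 928 lb·ft × 1.356 = 1258 N·m
ω = 2π × 982/60 = 102.8 rad/s; P_out = τω = 1258 × 102.8 = 129322 W
P_in = √3·V_L·I_L·cosφ = 1.732 × 415 × 253 × 0.803 = 146027 W
η = P_out / P_in = 129322 / 146027 = 0.886 = 88.6%

88.6 %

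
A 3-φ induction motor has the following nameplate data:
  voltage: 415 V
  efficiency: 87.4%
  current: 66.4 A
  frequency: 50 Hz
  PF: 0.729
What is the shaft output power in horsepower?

40.8 HP

P_in = √3·V·I·cosφ = 1.732 × 415 × 66.4 × 0.729 = 34793 W
P_out = η·P_in = 0.874 × 34793 = 30409 W
= 30409/746 = 40.8 HP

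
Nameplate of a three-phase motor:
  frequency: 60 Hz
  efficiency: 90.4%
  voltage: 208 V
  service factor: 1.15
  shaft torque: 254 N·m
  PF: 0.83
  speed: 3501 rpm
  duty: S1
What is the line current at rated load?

344 A

ω = 2π×3501/60 = 366.6 rad/s; P_out = τω = 254 × 366.6 = 93116 W
P_in = P_out / η = 93116 / 0.904 = 103004 W
I_L = P_in / (√3·V_L·cosφ) = 103004 / (1.732 × 208 × 0.83) = 344 A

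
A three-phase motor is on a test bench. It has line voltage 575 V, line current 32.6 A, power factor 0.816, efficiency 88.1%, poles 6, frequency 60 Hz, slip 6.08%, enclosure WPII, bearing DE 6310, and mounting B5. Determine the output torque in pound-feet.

P_in = √3·V·I·cosφ = 1.732 × 575 × 32.6 × 0.816 = 26493 W
P_out = η·P_in = 0.881 × 26493 = 23340 W
n_s = 120×60/6 = 1200 rpm; n = 1200×(1−0.0608) = 1127 rpm
ω = 2π×1127/60 = 118 rad/s
τ = P_out/ω = 23340/118 = 197.8 N·m
In lb·ft: 197.8/1.356 = 146 lb·ft

146 lb·ft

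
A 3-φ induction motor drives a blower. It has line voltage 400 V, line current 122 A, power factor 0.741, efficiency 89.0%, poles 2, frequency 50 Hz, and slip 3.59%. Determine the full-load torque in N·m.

P_in = √3·V·I·cosφ = 1.732 × 400 × 122 × 0.741 = 62631 W
P_out = η·P_in = 0.89 × 62631 = 55742 W
n_s = 120×50/2 = 3000 rpm; n = 3000×(1−0.0359) = 2892 rpm
ω = 2π×2892/60 = 302.8 rad/s
τ = P_out/ω = 55742/302.8 = 184 N·m

184 N·m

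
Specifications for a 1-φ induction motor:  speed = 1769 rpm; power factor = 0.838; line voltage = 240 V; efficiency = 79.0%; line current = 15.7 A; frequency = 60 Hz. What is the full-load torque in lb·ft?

P_in = V·I·cosφ = 240 × 15.7 × 0.838 = 3158 W
P_out = η·P_in = 0.79 × 3158 = 2495 W
n = 1769 rpm
ω = 2π×1769/60 = 185.2 rad/s
τ = P_out/ω = 2495/185.2 = 13.47 N·m
In lb·ft: 13.47/1.356 = 9.93 lb·ft

9.93 lb·ft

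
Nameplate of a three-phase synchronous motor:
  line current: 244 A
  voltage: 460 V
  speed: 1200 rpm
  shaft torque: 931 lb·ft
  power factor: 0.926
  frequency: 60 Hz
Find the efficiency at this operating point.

τ = 931 lb·ft × 1.356 = 1262 N·m
ω = 2π × 1200/60 = 125.7 rad/s; P_out = τω = 1262 × 125.7 = 158633 W
P_in = √3·V_L·I_L·cosφ = 1.732 × 460 × 244 × 0.926 = 180014 W
η = P_out / P_in = 158633 / 180014 = 0.881 = 88.1%

88.1 %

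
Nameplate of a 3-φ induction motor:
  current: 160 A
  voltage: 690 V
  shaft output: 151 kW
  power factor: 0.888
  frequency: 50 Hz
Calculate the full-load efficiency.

P_out = 151 kW = 151000 W
P_in = √3·V_L·I_L·cosφ = 1.732 × 690 × 160 × 0.888 = 169797 W
η = P_out / P_in = 151000 / 169797 = 0.889 = 88.9%

88.9 %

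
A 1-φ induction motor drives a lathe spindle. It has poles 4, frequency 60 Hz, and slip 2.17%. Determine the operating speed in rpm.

n_s = 120f/p = 120×60/4 = 1800 rpm
n = n_s(1 − s) = 1800 × (1 − 0.0217) = 1761 rpm

1761 rpm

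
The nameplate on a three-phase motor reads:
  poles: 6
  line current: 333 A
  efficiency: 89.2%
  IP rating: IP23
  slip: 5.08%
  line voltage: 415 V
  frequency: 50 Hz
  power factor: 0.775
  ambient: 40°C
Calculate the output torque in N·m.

1660 N·m

P_in = √3·V·I·cosφ = 1.732 × 415 × 333 × 0.775 = 185499 W
P_out = η·P_in = 0.892 × 185499 = 165465 W
n_s = 120×50/6 = 1000 rpm; n = 1000×(1−0.0508) = 949 rpm
ω = 2π×949/60 = 99.38 rad/s
τ = P_out/ω = 165465/99.38 = 1660 N·m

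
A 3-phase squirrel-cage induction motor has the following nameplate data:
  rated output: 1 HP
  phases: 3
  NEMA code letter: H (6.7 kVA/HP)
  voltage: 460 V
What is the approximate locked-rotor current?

8.41 A

S_LR = 6.7 × 1 = 6.7 kVA
I_LR = S_LR/(√3·V_L) = 6700/(1.732×460) = 8.41 A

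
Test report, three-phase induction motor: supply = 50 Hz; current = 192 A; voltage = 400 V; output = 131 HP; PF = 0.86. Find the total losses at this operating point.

P_in = √3·V·I·cosφ = 1.732×400×192×0.86 = 114395 W
P_out = 131×746 = 97726 W
Losses = P_in − P_out = 114395 − 97726 = 16669 W

16700 W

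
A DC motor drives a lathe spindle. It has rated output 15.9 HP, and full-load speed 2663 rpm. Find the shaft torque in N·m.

42.5 N·m

P_out = 15.9 × 746 = 11861 W
ω = 2π × 2663/60 = 278.9 rad/s
τ = P_out/ω = 11861/278.9 = 42.5 N·m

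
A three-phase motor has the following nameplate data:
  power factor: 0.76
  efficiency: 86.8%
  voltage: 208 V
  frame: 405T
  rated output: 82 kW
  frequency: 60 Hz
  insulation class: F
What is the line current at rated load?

P_out = 82 kW = 82000 W
P_in = P_out / η = 82000 / 0.868 = 94470 W
I_L = P_in / (√3·V_L·cosφ) = 94470 / (1.732 × 208 × 0.76) = 345 A

345 A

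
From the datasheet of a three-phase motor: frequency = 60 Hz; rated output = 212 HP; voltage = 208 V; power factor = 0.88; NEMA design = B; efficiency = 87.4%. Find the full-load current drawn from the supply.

571 A

P_out = 212 × 746 = 158152 W
P_in = P_out / η = 158152 / 0.874 = 180952 W
I_L = P_in / (√3·V_L·cosφ) = 180952 / (1.732 × 208 × 0.88) = 571 A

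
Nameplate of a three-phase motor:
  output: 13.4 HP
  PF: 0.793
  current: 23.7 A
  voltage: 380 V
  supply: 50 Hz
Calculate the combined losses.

2.37 kW

P_in = √3·V·I·cosφ = 1.732×380×23.7×0.793 = 12370 W
P_out = 13.4×746 = 9996 W
Losses = P_in − P_out = 12370 − 9996 = 2374 W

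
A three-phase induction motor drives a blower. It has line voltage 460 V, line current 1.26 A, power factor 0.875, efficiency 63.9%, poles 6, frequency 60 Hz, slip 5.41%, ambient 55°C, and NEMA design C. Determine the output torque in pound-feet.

3.48 lb·ft

P_in = √3·V·I·cosφ = 1.732 × 460 × 1.26 × 0.875 = 878 W
P_out = η·P_in = 0.639 × 878 = 561 W
n_s = 120×60/6 = 1200 rpm; n = 1200×(1−0.0541) = 1135 rpm
ω = 2π×1135/60 = 118.9 rad/s
τ = P_out/ω = 561/118.9 = 4.718 N·m
In lb·ft: 4.718/1.356 = 3.48 lb·ft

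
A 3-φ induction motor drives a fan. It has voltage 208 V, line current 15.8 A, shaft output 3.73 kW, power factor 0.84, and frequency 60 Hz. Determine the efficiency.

78.0 %

P_out = 3.73 kW = 3730 W
P_in = √3·V_L·I_L·cosφ = 1.732 × 208 × 15.8 × 0.84 = 4781 W
η = P_out / P_in = 3730 / 4781 = 0.780 = 78.0%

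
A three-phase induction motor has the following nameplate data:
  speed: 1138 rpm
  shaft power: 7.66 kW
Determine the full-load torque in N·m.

ω = 2π × 1138/60 = 119.2 rad/s
τ = P/ω = 7660/119.2 = 64.3 N·m

64.3 N·m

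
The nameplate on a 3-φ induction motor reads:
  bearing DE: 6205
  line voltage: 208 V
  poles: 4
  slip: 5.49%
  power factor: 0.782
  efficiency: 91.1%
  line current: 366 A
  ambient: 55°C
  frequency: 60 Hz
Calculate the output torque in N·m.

527 N·m

P_in = √3·V·I·cosφ = 1.732 × 208 × 366 × 0.782 = 103110 W
P_out = η·P_in = 0.911 × 103110 = 93933 W
n_s = 120×60/4 = 1800 rpm; n = 1800×(1−0.0549) = 1701 rpm
ω = 2π×1701/60 = 178.1 rad/s
τ = P_out/ω = 93933/178.1 = 527 N·m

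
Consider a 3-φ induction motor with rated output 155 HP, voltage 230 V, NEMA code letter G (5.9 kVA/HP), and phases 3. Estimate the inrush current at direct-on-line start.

S_LR = 5.9 × 155 = 914.5 kVA
I_LR = S_LR/(√3·V_L) = 914500/(1.732×230) = 2300 A

2300 A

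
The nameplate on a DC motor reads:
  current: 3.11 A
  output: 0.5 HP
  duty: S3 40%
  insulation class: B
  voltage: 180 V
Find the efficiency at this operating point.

P_out = 0.5 × 746 = 373 W
P_in = V·I = 180 × 3.11 = 560 W
η = P_out / P_in = 373 / 560 = 0.666 = 66.6%

66.6 %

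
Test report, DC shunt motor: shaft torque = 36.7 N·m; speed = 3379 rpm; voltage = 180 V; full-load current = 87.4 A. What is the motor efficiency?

ω = 2π × 3379/60 = 353.8 rad/s; P_out = τω = 36.7 × 353.8 = 12984 W
P_in = V·I = 180 × 87.4 = 15732 W
η = P_out / P_in = 12984 / 15732 = 0.825 = 82.5%

82.5 %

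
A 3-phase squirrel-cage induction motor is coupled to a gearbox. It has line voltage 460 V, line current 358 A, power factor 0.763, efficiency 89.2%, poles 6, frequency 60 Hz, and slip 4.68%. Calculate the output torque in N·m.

1620 N·m

P_in = √3·V·I·cosφ = 1.732 × 460 × 358 × 0.763 = 217627 W
P_out = η·P_in = 0.892 × 217627 = 194123 W
n_s = 120×60/6 = 1200 rpm; n = 1200×(1−0.0468) = 1144 rpm
ω = 2π×1144/60 = 119.8 rad/s
τ = P_out/ω = 194123/119.8 = 1620 N·m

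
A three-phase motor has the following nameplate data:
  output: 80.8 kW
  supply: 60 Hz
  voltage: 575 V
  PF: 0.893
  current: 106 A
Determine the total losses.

13.5 kW

P_in = √3·V·I·cosφ = 1.732×575×106×0.893 = 94270 W
P_out = 80800 W
Losses = P_in − P_out = 94270 − 80800 = 13470 W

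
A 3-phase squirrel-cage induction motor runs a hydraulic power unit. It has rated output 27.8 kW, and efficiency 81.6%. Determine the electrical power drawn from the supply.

P_out = 27800 W
P_in = P_out/η = 27800/0.816 = 34069 W = 34.1 kW

34.1 kW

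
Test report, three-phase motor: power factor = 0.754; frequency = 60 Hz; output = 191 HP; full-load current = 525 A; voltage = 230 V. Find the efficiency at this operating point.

90.4 %

P_out = 191 × 746 = 142486 W
P_in = √3·V_L·I_L·cosφ = 1.732 × 230 × 525 × 0.754 = 157691 W
η = P_out / P_in = 142486 / 157691 = 0.904 = 90.4%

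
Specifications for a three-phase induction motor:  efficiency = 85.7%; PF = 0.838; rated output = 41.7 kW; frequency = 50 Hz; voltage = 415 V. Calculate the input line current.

80.8 A

P_out = 41.7 kW = 41700 W
P_in = P_out / η = 41700 / 0.857 = 48658 W
I_L = P_in / (√3·V_L·cosφ) = 48658 / (1.732 × 415 × 0.838) = 80.8 A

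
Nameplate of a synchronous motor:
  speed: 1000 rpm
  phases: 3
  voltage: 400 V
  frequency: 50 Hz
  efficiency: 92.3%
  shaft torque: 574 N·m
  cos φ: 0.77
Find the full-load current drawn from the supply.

ω = 2π×1000/60 = 104.7 rad/s; P_out = τω = 574 × 104.7 = 60098 W
P_in = P_out / η = 60098 / 0.923 = 65112 W
I_L = P_in / (√3·V_L·cosφ) = 65112 / (1.732 × 400 × 0.77) = 122 A

122 A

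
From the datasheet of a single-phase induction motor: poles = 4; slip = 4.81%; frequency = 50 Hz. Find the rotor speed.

1428 rpm

n_s = 120f/p = 120×50/4 = 1500 rpm
n = n_s(1 − s) = 1500 × (1 − 0.0481) = 1428 rpm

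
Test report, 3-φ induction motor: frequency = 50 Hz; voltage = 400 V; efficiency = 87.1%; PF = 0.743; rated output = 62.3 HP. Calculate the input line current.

P_out = 62.3 × 746 = 46476 W
P_in = P_out / η = 46476 / 0.871 = 53359 W
I_L = P_in / (√3·V_L·cosφ) = 53359 / (1.732 × 400 × 0.743) = 104 A

104 A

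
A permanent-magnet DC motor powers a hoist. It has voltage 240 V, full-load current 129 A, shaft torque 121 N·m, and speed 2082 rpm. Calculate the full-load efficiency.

ω = 2π × 2082/60 = 218 rad/s; P_out = τω = 121 × 218 = 26378 W
P_in = V·I = 240 × 129 = 30960 W
η = P_out / P_in = 26378 / 30960 = 0.852 = 85.2%

85.2 %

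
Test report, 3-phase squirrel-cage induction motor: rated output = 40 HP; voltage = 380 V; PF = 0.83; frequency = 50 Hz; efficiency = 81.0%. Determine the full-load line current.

P_out = 40 × 746 = 29840 W
P_in = P_out / η = 29840 / 0.810 = 36840 W
I_L = P_in / (√3·V_L·cosφ) = 36840 / (1.732 × 380 × 0.83) = 67.4 A

67.4 A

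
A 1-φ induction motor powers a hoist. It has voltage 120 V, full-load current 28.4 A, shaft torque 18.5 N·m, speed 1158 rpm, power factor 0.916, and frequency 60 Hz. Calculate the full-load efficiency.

ω = 2π × 1158/60 = 121.3 rad/s; P_out = τω = 18.5 × 121.3 = 2244 W
P_in = V·I·cosφ = 120 × 28.4 × 0.916 = 3122 W
η = P_out / P_in = 2244 / 3122 = 0.719 = 71.9%

71.9 %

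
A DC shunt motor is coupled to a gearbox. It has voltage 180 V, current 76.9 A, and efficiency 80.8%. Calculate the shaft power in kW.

P_in = V·I = 180 × 76.9 = 13842 W
P_out = η·P_in = 0.808 × 13842 = 11184 W

11.2 kW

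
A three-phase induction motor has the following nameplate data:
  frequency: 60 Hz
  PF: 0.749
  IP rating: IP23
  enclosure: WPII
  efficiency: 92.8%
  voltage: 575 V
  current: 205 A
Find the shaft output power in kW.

P_in = √3·V·I·cosφ = 1.732 × 575 × 205 × 0.749 = 152915 W
P_out = η·P_in = 0.928 × 152915 = 141905 W

142 kW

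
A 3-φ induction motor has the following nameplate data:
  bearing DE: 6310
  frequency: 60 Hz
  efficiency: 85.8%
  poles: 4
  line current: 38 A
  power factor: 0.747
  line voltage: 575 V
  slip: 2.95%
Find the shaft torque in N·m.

P_in = √3·V·I·cosφ = 1.732 × 575 × 38 × 0.747 = 28270 W
P_out = η·P_in = 0.858 × 28270 = 24256 W
n_s = 120×60/4 = 1800 rpm; n = 1800×(1−0.0295) = 1747 rpm
ω = 2π×1747/60 = 182.9 rad/s
τ = P_out/ω = 24256/182.9 = 133 N·m

133 N·m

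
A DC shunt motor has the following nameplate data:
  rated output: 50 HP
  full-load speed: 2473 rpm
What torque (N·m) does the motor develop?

P_out = 50 × 746 = 37300 W
ω = 2π × 2473/60 = 259 rad/s
τ = P_out/ω = 37300/259 = 144 N·m

144 N·m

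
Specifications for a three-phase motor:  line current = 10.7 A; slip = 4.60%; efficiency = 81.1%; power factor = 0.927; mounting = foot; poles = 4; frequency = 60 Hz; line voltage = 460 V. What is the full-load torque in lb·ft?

26.3 lb·ft

P_in = √3·V·I·cosφ = 1.732 × 460 × 10.7 × 0.927 = 7903 W
P_out = η·P_in = 0.811 × 7903 = 6409 W
n_s = 120×60/4 = 1800 rpm; n = 1800×(1−0.046) = 1717 rpm
ω = 2π×1717/60 = 179.8 rad/s
τ = P_out/ω = 6409/179.8 = 35.65 N·m
In lb·ft: 35.65/1.356 = 26.3 lb·ft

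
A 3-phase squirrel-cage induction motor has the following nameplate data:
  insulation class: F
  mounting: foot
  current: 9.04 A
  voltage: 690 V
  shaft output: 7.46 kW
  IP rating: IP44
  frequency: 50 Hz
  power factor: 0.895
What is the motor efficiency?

P_out = 7.46 kW = 7460 W
P_in = √3·V_L·I_L·cosφ = 1.732 × 690 × 9.04 × 0.895 = 9669 W
η = P_out / P_in = 7460 / 9669 = 0.772 = 77.2%

77.2 %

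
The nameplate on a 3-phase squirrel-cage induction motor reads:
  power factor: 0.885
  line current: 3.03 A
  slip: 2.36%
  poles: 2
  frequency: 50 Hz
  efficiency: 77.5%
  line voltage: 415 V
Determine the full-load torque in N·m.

4.87 N·m

P_in = √3·V·I·cosφ = 1.732 × 415 × 3.03 × 0.885 = 1927 W
P_out = η·P_in = 0.775 × 1927 = 1493 W
n_s = 120×50/2 = 3000 rpm; n = 3000×(1−0.0236) = 2929 rpm
ω = 2π×2929/60 = 306.7 rad/s
τ = P_out/ω = 1493/306.7 = 4.87 N·m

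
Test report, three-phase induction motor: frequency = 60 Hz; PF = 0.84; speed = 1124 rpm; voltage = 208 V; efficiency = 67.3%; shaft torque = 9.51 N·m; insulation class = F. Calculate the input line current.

ω = 2π×1124/60 = 117.7 rad/s; P_out = τω = 9.51 × 117.7 = 1119 W
P_in = P_out / η = 1119 / 0.673 = 1663 W
I_L = P_in / (√3·V_L·cosφ) = 1663 / (1.732 × 208 × 0.84) = 5.5 A

5.5 A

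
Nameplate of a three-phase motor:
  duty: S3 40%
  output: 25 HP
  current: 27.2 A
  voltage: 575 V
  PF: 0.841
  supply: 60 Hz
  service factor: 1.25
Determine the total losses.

P_in = √3·V·I·cosφ = 1.732×575×27.2×0.841 = 22781 W
P_out = 25×746 = 18650 W
Losses = P_in − P_out = 22781 − 18650 = 4131 W

4.13 kW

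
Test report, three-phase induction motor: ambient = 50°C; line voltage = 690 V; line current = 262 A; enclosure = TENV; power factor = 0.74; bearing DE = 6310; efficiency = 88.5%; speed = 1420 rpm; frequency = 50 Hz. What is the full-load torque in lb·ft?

1020 lb·ft

P_in = √3·V·I·cosφ = 1.732 × 690 × 262 × 0.74 = 231702 W
P_out = η·P_in = 0.885 × 231702 = 205056 W
n = 1420 rpm
ω = 2π×1420/60 = 148.7 rad/s
τ = P_out/ω = 205056/148.7 = 1379 N·m
In lb·ft: 1379/1.356 = 1020 lb·ft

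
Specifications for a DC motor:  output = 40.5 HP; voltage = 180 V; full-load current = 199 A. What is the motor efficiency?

84.3 %

P_out = 40.5 × 746 = 30213 W
P_in = V·I = 180 × 199 = 35820 W
η = P_out / P_in = 30213 / 35820 = 0.843 = 84.3%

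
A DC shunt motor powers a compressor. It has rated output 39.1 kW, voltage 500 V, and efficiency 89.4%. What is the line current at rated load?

P_out = 39.1 kW = 39100 W
P_in = P_out / η = 39100 / 0.894 = 43736 W
I = P_in / V = 43736 / 500 = 87.5 A

87.5 A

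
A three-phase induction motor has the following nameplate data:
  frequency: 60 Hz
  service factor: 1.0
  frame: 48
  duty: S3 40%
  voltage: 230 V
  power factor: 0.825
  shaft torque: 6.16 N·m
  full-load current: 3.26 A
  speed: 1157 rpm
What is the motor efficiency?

ω = 2π × 1157/60 = 121.2 rad/s; P_out = τω = 6.16 × 121.2 = 747 W
P_in = √3·V_L·I_L·cosφ = 1.732 × 230 × 3.26 × 0.825 = 1071 W
η = P_out / P_in = 747 / 1071 = 0.697 = 69.7%

69.7 %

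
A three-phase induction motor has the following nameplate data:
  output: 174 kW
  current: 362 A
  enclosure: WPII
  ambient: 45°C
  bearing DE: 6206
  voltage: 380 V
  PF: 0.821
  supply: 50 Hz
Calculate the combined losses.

21.6 kW

P_in = √3·V·I·cosφ = 1.732×380×362×0.821 = 195606 W
P_out = 174000 W
Losses = P_in − P_out = 195606 − 174000 = 21606 W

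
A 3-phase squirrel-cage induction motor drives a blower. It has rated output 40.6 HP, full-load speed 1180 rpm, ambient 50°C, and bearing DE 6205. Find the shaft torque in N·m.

245 N·m

P_out = 40.6 × 746 = 30288 W
ω = 2π × 1180/60 = 123.6 rad/s
τ = P_out/ω = 30288/123.6 = 245 N·m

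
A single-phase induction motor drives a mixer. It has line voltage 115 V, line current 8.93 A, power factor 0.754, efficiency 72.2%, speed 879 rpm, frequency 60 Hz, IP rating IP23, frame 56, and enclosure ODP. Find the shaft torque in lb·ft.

4.48 lb·ft

P_in = V·I·cosφ = 115 × 8.93 × 0.754 = 774 W
P_out = η·P_in = 0.722 × 774 = 559 W
n = 879 rpm
ω = 2π×879/60 = 92.05 rad/s
τ = P_out/ω = 559/92.05 = 6.073 N·m
In lb·ft: 6.073/1.356 = 4.48 lb·ft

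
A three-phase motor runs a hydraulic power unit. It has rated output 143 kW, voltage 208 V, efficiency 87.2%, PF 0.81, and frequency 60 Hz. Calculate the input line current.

P_out = 143 kW = 143000 W
P_in = P_out / η = 143000 / 0.872 = 163991 W
I_L = P_in / (√3·V_L·cosφ) = 163991 / (1.732 × 208 × 0.81) = 562 A

562 A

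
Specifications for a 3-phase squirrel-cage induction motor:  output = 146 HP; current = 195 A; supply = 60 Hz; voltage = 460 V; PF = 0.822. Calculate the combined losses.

18800 W

P_in = √3·V·I·cosφ = 1.732×460×195×0.822 = 127706 W
P_out = 146×746 = 108916 W
Losses = P_in − P_out = 127706 − 108916 = 18790 W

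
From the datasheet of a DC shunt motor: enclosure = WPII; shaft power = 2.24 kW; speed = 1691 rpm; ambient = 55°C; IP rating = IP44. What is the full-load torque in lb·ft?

9.33 lb·ft

ω = 2π × 1691/60 = 177.1 rad/s
τ = P/ω = 2240/177.1 = 12.65 N·m
In lb·ft: 12.65/1.356 = 9.33 lb·ft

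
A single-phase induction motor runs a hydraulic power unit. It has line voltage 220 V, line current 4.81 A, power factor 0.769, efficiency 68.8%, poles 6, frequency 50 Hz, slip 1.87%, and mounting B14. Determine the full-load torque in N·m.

P_in = V·I·cosφ = 220 × 4.81 × 0.769 = 814 W
P_out = η·P_in = 0.688 × 814 = 560 W
n_s = 120×50/6 = 1000 rpm; n = 1000×(1−0.0187) = 981 rpm
ω = 2π×981/60 = 102.7 rad/s
τ = P_out/ω = 560/102.7 = 5.45 N·m

5.45 N·m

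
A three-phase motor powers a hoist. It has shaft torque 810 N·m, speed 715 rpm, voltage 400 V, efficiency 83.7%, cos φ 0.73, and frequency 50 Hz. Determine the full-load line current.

ω = 2π×715/60 = 74.87 rad/s; P_out = τω = 810 × 74.87 = 60645 W
P_in = P_out / η = 60645 / 0.837 = 72455 W
I_L = P_in / (√3·V_L·cosφ) = 72455 / (1.732 × 400 × 0.73) = 143 A

143 A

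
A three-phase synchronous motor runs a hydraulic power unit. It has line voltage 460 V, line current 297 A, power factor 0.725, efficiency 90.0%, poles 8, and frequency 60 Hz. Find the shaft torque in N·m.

1640 N·m

P_in = √3·V·I·cosφ = 1.732 × 460 × 297 × 0.725 = 171554 W
P_out = η·P_in = 0.9 × 171554 = 154399 W
n = n_s = 120×60/8 = 900 rpm (synchronous)
ω = 2π×900/60 = 94.25 rad/s
τ = P_out/ω = 154399/94.25 = 1640 N·m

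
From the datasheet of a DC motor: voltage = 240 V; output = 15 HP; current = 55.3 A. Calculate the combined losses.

2080 W

P_in = V·I = 240×55.3 = 13272 W
P_out = 15×746 = 11190 W
Losses = P_in − P_out = 13272 − 11190 = 2082 W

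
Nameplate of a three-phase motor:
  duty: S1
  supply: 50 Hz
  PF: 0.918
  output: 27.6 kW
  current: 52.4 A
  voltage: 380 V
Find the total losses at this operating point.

P_in = √3·V·I·cosφ = 1.732×380×52.4×0.918 = 31660 W
P_out = 27600 W
Losses = P_in − P_out = 31660 − 27600 = 4060 W

4060 W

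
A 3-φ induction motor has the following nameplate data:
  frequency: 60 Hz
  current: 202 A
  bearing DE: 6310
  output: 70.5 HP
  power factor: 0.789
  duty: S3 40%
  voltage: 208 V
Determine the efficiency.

P_out = 70.5 × 746 = 52593 W
P_in = √3·V_L·I_L·cosφ = 1.732 × 208 × 202 × 0.789 = 57417 W
η = P_out / P_in = 52593 / 57417 = 0.916 = 91.6%

91.6 %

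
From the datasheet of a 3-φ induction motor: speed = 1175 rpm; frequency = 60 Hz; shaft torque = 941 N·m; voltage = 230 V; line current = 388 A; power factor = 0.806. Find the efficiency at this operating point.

ω = 2π × 1175/60 = 123 rad/s; P_out = τω = 941 × 123 = 115743 W
P_in = √3·V_L·I_L·cosφ = 1.732 × 230 × 388 × 0.806 = 124578 W
η = P_out / P_in = 115743 / 124578 = 0.929 = 92.9%

92.9 %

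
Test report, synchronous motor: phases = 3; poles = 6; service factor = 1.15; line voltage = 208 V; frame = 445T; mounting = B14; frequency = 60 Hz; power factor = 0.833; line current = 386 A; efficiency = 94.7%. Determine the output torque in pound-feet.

644 lb·ft

P_in = √3·V·I·cosφ = 1.732 × 208 × 386 × 0.833 = 115836 W
P_out = η·P_in = 0.947 × 115836 = 109697 W
n = n_s = 120×60/6 = 1200 rpm (synchronous)
ω = 2π×1200/60 = 125.7 rad/s
τ = P_out/ω = 109697/125.7 = 872.7 N·m
In lb·ft: 872.7/1.356 = 644 lb·ft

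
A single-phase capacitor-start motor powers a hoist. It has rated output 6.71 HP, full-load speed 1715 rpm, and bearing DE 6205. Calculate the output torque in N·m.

27.9 N·m

P_out = 6.71 × 746 = 5006 W
ω = 2π × 1715/60 = 179.6 rad/s
τ = P_out/ω = 5006/179.6 = 27.9 N·m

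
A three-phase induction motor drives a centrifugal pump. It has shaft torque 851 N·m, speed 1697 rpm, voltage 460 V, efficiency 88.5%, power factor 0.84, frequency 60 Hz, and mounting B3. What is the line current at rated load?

255 A

ω = 2π×1697/60 = 177.7 rad/s; P_out = τω = 851 × 177.7 = 151223 W
P_in = P_out / η = 151223 / 0.885 = 170873 W
I_L = P_in / (√3·V_L·cosφ) = 170873 / (1.732 × 460 × 0.84) = 255 A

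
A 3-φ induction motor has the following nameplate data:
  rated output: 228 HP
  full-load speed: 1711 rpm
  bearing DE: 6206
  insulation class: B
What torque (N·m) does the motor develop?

P_out = 228 × 746 = 170088 W
ω = 2π × 1711/60 = 179.2 rad/s
τ = P_out/ω = 170088/179.2 = 949 N·m

949 N·m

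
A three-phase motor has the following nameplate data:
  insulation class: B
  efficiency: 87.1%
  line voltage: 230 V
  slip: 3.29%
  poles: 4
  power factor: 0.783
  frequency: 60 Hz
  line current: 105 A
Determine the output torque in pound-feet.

115 lb·ft

P_in = √3·V·I·cosφ = 1.732 × 230 × 105 × 0.783 = 32751 W
P_out = η·P_in = 0.871 × 32751 = 28526 W
n_s = 120×60/4 = 1800 rpm; n = 1800×(1−0.0329) = 1741 rpm
ω = 2π×1741/60 = 182.3 rad/s
τ = P_out/ω = 28526/182.3 = 156.5 N·m
In lb·ft: 156.5/1.356 = 115 lb·ft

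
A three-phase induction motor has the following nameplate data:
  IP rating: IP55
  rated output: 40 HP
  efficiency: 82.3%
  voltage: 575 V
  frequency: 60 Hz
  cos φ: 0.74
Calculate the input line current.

49.2 A

P_out = 40 × 746 = 29840 W
P_in = P_out / η = 29840 / 0.823 = 36258 W
I_L = P_in / (√3·V_L·cosφ) = 36258 / (1.732 × 575 × 0.74) = 49.2 A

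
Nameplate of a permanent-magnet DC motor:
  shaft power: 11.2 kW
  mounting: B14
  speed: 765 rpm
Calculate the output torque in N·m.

ω = 2π × 765/60 = 80.11 rad/s
τ = P/ω = 11200/80.11 = 140 N·m

140 N·m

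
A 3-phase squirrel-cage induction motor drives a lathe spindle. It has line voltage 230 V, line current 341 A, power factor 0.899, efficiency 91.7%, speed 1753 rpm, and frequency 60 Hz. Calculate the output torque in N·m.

P_in = √3·V·I·cosφ = 1.732 × 230 × 341 × 0.899 = 122121 W
P_out = η·P_in = 0.917 × 122121 = 111985 W
n = 1753 rpm
ω = 2π×1753/60 = 183.6 rad/s
τ = P_out/ω = 111985/183.6 = 610 N·m

610 N·m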